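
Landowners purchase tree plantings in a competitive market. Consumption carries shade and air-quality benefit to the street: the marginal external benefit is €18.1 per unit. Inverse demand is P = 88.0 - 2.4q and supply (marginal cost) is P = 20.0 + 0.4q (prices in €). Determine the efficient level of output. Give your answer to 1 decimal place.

Social marginal benefit = demand + MEB = 106.1 - 2.4q.
Set SMB = MC: 106.1 - 2.4q = 20.0 + 0.4q → q* = 30.7500.

q* = 30.8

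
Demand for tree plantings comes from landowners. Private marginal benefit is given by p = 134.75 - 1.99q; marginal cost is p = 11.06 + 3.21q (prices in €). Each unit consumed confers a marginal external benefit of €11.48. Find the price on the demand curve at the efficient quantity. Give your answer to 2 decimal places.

P = €83.02

Social marginal benefit = demand + MEB = 146.23 - 1.99q.
Set SMB = MC: 146.23 - 1.99q = 11.06 + 3.21q → q* = 25.9942.
Consumer price on the demand curve at q*: 134.75 − 1.99×25.9942 = 83.0215.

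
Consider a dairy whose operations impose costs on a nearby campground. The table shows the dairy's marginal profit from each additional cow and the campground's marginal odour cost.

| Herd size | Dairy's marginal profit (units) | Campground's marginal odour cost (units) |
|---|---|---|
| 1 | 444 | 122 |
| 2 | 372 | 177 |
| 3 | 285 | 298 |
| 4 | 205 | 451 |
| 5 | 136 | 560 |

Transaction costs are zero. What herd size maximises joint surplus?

Bargaining reaches the level where marginal profit last exceeds marginal odour cost.
That holds through level 2 (372 ≥ 177) but not at 3 (285 < 298).

2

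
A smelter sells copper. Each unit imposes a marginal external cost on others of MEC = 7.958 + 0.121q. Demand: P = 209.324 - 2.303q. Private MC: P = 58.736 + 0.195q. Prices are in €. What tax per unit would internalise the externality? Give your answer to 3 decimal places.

Social marginal cost = private MC + MEC = 66.694 + 0.316q.
Set SMC = demand: 66.694 + 0.316q = 209.324 - 2.303q → q* = 54.4597.
The Pigouvian tax equals MEC at q*: 7.958 + 0.121×54.4597 = 14.5476.

tax = €14.548 per unit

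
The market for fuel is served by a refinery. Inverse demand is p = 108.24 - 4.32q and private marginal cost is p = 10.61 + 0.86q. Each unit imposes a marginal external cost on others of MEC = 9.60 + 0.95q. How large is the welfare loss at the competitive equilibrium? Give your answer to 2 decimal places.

DWL = 61.71

Market equilibrium (private): 10.61 + 0.86q = 108.24 - 4.32q → q_m = 18.8475.
Social marginal cost = private MC + MEC = 20.21 + 1.81q.
Set SMC = demand: 20.21 + 1.81q = 108.24 - 4.32q → q* = 14.3605.
The loss is the area between SMC and demand from q* to q_m; with linear curves that's a triangle of height MEC(q_m).
DWL = ½ × 4.4870 × 27.5051 = 61.7077.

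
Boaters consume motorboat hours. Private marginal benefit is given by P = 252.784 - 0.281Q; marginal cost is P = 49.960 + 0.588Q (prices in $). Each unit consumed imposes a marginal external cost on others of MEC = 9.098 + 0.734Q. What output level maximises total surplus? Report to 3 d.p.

Q* = 120.852

Social marginal benefit = demand − MEC = 243.686 - 1.015Q.
Set SMB = MC: 243.686 - 1.015Q = 49.960 + 0.588Q → Q* = 120.8522.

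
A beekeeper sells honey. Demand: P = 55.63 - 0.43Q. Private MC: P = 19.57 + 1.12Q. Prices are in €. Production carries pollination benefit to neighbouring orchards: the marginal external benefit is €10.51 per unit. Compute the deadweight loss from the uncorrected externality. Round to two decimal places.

Market equilibrium (private): 19.57 + 1.12Q = 55.63 - 0.43Q → Q_m = 23.2645.
Social marginal cost = private MC − MEB = 9.06 + 1.12Q.
Set SMC = demand: 9.06 + 1.12Q = 55.63 - 0.43Q → Q* = 30.0452.
Between Q* and Q_m the wedge demand − SMC runs linearly from 0 to MEB(Q_m), so the loss is a triangle.
DWL = ½ × 6.7807 × 10.5100 = 35.6326.

DWL = €35.63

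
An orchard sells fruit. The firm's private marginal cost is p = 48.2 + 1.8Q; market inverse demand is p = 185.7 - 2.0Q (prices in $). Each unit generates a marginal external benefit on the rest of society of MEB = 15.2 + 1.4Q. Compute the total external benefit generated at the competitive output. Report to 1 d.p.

Market equilibrium (private): 48.2 + 1.8Q = 185.7 - 2.0Q → Q_m = 36.1842.
Total external benefit = ∫₀^{Q_m} (15.2 + 1.4Q) dQ = 15.2×36.1842 + ½×1.4×36.1842² = 1466.5073.

$1466.5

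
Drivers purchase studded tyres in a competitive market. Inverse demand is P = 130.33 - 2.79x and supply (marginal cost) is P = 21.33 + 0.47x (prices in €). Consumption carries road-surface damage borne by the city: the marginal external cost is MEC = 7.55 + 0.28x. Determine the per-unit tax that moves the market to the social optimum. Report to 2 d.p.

tax = €15.57 per unit

Social marginal benefit = demand − MEC = 122.78 - 3.07x.
Set SMB = MC: 122.78 - 3.07x = 21.33 + 0.47x → x* = 28.6582.
The Pigouvian tax equals MEC at x*: 7.55 + 0.28×28.6582 = 15.5743.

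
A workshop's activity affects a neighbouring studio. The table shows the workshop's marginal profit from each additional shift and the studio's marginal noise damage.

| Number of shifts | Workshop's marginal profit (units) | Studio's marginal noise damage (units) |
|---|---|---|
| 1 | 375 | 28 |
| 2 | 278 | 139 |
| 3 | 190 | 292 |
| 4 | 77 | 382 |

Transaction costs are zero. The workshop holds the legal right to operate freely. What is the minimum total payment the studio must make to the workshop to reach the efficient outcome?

267

Left alone the workshop would choose level 4 (marginal profit stays positive).
Efficient level: k* = 2 (marginal profit ≥ marginal noise damage through 2).
The studio must at least cover the workshop's forgone profit from cutting 4→2: 190 + 77 = 267.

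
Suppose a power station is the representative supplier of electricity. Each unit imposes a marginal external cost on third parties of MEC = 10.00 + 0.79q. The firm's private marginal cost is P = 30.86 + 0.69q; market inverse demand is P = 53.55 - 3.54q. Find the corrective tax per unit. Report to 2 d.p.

tax = 12.00 per unit

Social marginal cost = private MC + MEC = 40.86 + 1.48q.
Set SMC = demand: 40.86 + 1.48q = 53.55 - 3.54q → q* = 2.5279.
The Pigouvian tax equals MEC at q*: 10.00 + 0.79×2.5279 = 11.9970.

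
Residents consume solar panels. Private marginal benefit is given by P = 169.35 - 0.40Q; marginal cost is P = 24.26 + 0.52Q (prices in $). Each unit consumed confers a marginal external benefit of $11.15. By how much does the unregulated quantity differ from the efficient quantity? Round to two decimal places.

Market equilibrium (private): 24.26 + 0.52Q = 169.35 - 0.40Q → Q_m = 157.7065.
Social marginal benefit = demand + MEB = 180.50 - 0.40Q.
Set SMB = MC: 180.50 - 0.40Q = 24.26 + 0.52Q → Q* = 169.8261.
Gap = |157.7065 − 169.8261| = 12.1196.

12.12 units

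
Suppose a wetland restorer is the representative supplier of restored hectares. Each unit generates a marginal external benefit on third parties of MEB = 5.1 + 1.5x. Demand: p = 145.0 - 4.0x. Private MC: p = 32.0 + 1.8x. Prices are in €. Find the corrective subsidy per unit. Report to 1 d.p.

Social marginal cost = private MC − MEB = 26.9 + 0.3x.
Set SMC = demand: 26.9 + 0.3x = 145.0 - 4.0x → x* = 27.4651.
The Pigouvian subsidy equals MEB at x*: 5.1 + 1.5×27.4651 = 46.2977.

subsidy = €46.3 per unit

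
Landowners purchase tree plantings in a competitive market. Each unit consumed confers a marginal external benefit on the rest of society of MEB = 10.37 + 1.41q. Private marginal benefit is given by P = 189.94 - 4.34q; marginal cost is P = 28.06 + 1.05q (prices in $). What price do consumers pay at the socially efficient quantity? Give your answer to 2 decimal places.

Social marginal benefit = demand + MEB = 200.31 - 2.93q.
Set SMB = MC: 200.31 - 2.93q = 28.06 + 1.05q → q* = 43.2789.
Consumer price on the demand curve at q*: 189.94 − 4.34×43.2789 = 2.1096.

P = $2.11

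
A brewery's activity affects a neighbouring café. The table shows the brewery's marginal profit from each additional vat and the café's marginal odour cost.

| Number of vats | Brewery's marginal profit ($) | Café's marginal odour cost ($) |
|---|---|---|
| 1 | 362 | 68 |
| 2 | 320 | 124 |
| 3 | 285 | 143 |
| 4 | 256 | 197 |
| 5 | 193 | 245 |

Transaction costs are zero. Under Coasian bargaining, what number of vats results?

4

Bargaining reaches the level where marginal profit last exceeds marginal odour cost.
That holds through level 4 (256 ≥ 197) but not at 5 (193 < 245).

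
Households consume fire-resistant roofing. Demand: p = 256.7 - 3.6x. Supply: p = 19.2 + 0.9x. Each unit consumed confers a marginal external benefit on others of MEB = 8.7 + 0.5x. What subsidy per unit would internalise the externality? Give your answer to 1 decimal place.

Social marginal benefit = demand + MEB = 265.4 - 3.1x.
Set SMB = MC: 265.4 - 3.1x = 19.2 + 0.9x → x* = 61.5500.
The Pigouvian subsidy equals MEB at x*: 8.7 + 0.5×61.5500 = 39.4750.

subsidy = 39.5 per unit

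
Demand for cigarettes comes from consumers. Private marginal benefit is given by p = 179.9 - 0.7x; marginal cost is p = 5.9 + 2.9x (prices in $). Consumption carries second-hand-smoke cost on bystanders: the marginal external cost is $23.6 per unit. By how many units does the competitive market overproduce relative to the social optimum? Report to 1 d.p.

6.6 units

Market equilibrium (private): 5.9 + 2.9x = 179.9 - 0.7x → x_m = 48.3333.
Social marginal benefit = demand − MEC = 156.3 - 0.7x.
Set SMB = MC: 156.3 - 0.7x = 5.9 + 2.9x → x* = 41.7778.
Gap = |48.3333 − 41.7778| = 6.5555.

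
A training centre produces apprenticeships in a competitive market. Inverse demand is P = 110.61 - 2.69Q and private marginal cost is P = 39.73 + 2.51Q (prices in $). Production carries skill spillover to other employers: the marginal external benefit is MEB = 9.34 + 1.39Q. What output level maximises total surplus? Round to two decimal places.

Social marginal cost = private MC − MEB = 30.39 + 1.12Q.
Set SMC = demand: 30.39 + 1.12Q = 110.61 - 2.69Q → Q* = 21.0551.

Q* = 21.06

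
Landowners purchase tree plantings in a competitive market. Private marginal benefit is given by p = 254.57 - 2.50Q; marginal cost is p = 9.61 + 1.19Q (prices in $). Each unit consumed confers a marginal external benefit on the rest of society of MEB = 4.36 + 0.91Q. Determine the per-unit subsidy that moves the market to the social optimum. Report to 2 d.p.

subsidy = $85.97 per unit

Social marginal benefit = demand + MEB = 258.93 - 1.59Q.
Set SMB = MC: 258.93 - 1.59Q = 9.61 + 1.19Q → Q* = 89.6835.
The Pigouvian subsidy equals MEB at Q*: 4.36 + 0.91×89.6835 = 85.9720.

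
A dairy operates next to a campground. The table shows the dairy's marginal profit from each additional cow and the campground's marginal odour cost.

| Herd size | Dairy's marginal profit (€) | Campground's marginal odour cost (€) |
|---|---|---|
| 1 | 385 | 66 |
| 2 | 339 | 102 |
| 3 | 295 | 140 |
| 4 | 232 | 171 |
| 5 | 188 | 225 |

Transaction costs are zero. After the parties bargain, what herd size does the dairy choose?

4

Bargaining reaches the level where marginal profit last exceeds marginal odour cost.
That holds through level 4 (232 ≥ 171) but not at 5 (188 < 225).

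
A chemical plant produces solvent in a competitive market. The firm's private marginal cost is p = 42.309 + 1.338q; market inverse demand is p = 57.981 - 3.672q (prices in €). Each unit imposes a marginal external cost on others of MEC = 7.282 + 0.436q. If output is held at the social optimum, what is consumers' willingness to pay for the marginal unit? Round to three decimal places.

P = €52.324

Social marginal cost = private MC + MEC = 49.591 + 1.774q.
Set SMC = demand: 49.591 + 1.774q = 57.981 - 3.672q → q* = 1.5406.
Consumer price on the demand curve at q*: 57.981 − 3.672×1.5406 = 52.3239.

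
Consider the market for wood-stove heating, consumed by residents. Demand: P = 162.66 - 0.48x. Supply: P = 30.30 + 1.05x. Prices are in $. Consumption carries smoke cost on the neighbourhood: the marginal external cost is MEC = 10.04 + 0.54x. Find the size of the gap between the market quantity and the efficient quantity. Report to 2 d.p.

27.42 units

Market equilibrium (private): 30.30 + 1.05x = 162.66 - 0.48x → x_m = 86.5098.
Social marginal benefit = demand − MEC = 152.62 - 1.02x.
Set SMB = MC: 152.62 - 1.02x = 30.30 + 1.05x → x* = 59.0918.
Gap = |86.5098 − 59.0918| = 27.4180.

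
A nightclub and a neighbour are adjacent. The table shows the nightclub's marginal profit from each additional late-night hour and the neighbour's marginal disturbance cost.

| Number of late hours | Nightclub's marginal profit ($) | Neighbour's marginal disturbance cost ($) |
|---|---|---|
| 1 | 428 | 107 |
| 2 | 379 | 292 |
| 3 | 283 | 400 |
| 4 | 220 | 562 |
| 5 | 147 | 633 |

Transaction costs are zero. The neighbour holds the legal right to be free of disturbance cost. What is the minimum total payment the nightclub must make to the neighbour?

$399

Efficient level: marginal profit ≥ marginal disturbance cost through level 2, so k* = 2.
With the neighbour holding the right, the nightclub must at least compensate total damage at k*: 107 + 292 = 399.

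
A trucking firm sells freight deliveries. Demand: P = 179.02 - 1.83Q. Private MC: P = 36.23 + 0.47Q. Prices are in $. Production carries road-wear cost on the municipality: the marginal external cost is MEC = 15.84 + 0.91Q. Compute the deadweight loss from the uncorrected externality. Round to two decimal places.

Market equilibrium (private): 36.23 + 0.47Q = 179.02 - 1.83Q → Q_m = 62.0826.
Social marginal cost = private MC + MEC = 52.07 + 1.38Q.
Set SMC = demand: 52.07 + 1.38Q = 179.02 - 1.83Q → Q* = 39.5483.
Height of the DWL triangle at Q_m is SMC(Q_m) − demand(Q_m) = MEC(Q_m) = 72.3352.
DWL = ½ × 22.5343 × 72.3352 = 815.0115.

DWL = $815.01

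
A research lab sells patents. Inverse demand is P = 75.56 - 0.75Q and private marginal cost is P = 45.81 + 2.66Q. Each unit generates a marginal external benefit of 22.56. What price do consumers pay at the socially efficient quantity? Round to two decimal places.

Social marginal cost = private MC − MEB = 23.25 + 2.66Q.
Set SMC = demand: 23.25 + 2.66Q = 75.56 - 0.75Q → Q* = 15.3402.
Consumer price on the demand curve at Q*: 75.56 − 0.75×15.3402 = 64.0549.

P = 64.05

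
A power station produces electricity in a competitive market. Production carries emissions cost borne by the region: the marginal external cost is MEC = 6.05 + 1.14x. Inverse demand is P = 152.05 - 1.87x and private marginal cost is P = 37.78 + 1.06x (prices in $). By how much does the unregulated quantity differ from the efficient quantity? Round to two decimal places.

Market equilibrium (private): 37.78 + 1.06x = 152.05 - 1.87x → x_m = 39.0000.
Social marginal cost = private MC + MEC = 43.83 + 2.20x.
Set SMC = demand: 43.83 + 2.20x = 152.05 - 1.87x → x* = 26.5897.
Gap = |39.0000 − 26.5897| = 12.4103.

12.41 units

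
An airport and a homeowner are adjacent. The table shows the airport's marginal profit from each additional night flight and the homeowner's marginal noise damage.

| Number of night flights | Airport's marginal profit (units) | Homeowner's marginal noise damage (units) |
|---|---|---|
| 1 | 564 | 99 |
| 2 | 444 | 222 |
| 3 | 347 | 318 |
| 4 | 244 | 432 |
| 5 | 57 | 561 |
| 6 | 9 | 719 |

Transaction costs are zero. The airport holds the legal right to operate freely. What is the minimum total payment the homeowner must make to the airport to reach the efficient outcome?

Left alone the airport would choose level 6 (marginal profit stays positive).
Efficient level: k* = 3 (marginal profit ≥ marginal noise damage through 3).
The homeowner must at least cover the airport's forgone profit from cutting 6→3: 244 + 57 + 9 = 310.

310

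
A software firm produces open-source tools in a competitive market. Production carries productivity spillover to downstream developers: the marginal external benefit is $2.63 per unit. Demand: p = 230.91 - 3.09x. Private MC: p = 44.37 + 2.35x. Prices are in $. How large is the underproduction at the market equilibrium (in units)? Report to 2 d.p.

Market equilibrium (private): 44.37 + 2.35x = 230.91 - 3.09x → x_m = 34.2904.
Social marginal cost = private MC − MEB = 41.74 + 2.35x.
Set SMC = demand: 41.74 + 2.35x = 230.91 - 3.09x → x* = 34.7739.
Gap = |34.2904 − 34.7739| = 0.4835.

0.48 units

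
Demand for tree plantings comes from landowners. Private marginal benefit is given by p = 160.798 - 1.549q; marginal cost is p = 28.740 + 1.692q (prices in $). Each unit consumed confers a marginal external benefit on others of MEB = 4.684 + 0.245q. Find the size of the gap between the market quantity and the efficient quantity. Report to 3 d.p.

4.895 units

Market equilibrium (private): 28.740 + 1.692q = 160.798 - 1.549q → q_m = 40.7461.
Social marginal benefit = demand + MEB = 165.482 - 1.304q.
Set SMB = MC: 165.482 - 1.304q = 28.740 + 1.692q → q* = 45.6415.
Gap = |40.7461 − 45.6415| = 4.8954.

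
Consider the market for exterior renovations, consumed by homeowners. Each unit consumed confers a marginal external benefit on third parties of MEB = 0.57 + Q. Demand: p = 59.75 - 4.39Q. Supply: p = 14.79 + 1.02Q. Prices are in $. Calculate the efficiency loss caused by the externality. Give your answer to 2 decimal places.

DWL = $8.94

Market equilibrium (private): 14.79 + 1.02Q = 59.75 - 4.39Q → Q_m = 8.3105.
Social marginal benefit = demand + MEB = 60.32 - 3.39Q.
Set SMB = MC: 60.32 - 3.39Q = 14.79 + 1.02Q → Q* = 10.3243.
Between Q* and Q_m the wedge SMB − MC runs linearly from 0 to MEB(Q_m), so the loss is a triangle.
DWL = ½ × 2.0138 × 8.8805 = 8.9418.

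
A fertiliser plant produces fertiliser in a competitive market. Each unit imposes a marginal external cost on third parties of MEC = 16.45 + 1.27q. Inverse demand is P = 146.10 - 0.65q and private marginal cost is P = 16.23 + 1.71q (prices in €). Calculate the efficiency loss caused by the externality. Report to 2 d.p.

Market equilibrium (private): 16.23 + 1.71q = 146.10 - 0.65q → q_m = 55.0297.
Social marginal cost = private MC + MEC = 32.68 + 2.98q.
Set SMC = demand: 32.68 + 2.98q = 146.10 - 0.65q → q* = 31.2452.
The welfare-loss triangle has base |q_m − q*| and height MEC(q_m) (the vertical gap between SMC and demand is zero at q* and MEC at q_m).
DWL = ½ × 23.7845 × 86.3377 = 1026.7495.

DWL = €1026.75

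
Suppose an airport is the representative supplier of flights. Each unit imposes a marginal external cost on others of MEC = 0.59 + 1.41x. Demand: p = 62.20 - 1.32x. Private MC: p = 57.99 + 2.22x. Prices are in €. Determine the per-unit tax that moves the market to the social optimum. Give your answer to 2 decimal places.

tax = €1.62 per unit

Social marginal cost = private MC + MEC = 58.58 + 3.63x.
Set SMC = demand: 58.58 + 3.63x = 62.20 - 1.32x → x* = 0.7313.
The Pigouvian tax equals MEC at x*: 0.59 + 1.41×0.7313 = 1.6211.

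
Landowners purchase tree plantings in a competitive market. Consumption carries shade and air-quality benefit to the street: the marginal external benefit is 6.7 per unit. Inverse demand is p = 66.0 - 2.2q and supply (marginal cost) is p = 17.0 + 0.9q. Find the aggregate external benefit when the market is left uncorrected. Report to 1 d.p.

Market equilibrium (private): 17.0 + 0.9q = 66.0 - 2.2q → q_m = 15.8065.
Total external benefit = MEB × q_m = 6.7 × 15.8065 = 105.9036.

105.9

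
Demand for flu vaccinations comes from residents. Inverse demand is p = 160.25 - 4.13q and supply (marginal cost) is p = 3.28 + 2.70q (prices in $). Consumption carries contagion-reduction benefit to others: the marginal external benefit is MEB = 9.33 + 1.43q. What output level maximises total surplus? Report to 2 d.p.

q* = 30.80

Social marginal benefit = demand + MEB = 169.58 - 2.70q.
Set SMB = MC: 169.58 - 2.70q = 3.28 + 2.70q → q* = 30.7963.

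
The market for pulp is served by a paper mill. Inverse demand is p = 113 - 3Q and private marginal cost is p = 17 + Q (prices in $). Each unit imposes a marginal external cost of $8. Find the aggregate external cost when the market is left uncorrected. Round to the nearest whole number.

Market equilibrium (private): 17 + Q = 113 - 3Q → Q_m = 24.0000.
Total external cost = MEC × Q_m = 8 × 24.0000 = 192.0000.

$192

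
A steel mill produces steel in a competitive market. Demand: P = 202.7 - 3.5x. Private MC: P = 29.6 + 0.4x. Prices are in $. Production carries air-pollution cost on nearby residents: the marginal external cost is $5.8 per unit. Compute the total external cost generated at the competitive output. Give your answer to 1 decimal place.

$257.4

Market equilibrium (private): 29.6 + 0.4x = 202.7 - 3.5x → x_m = 44.3846.
Total external cost = MEC × x_m = 5.8 × 44.3846 = 257.4307.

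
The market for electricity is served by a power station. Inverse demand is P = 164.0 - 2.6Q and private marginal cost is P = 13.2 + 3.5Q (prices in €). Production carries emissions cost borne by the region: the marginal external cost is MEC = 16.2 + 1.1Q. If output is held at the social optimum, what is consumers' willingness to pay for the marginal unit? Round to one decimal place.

Social marginal cost = private MC + MEC = 29.4 + 4.6Q.
Set SMC = demand: 29.4 + 4.6Q = 164.0 - 2.6Q → Q* = 18.6944.
Consumer price on the demand curve at Q*: 164.0 − 2.6×18.6944 = 115.3946.

P = €115.4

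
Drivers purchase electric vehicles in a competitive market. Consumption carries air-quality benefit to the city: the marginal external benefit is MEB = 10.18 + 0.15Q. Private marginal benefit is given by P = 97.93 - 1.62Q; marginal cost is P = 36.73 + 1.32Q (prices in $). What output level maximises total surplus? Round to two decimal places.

Social marginal benefit = demand + MEB = 108.11 - 1.47Q.
Set SMB = MC: 108.11 - 1.47Q = 36.73 + 1.32Q → Q* = 25.5842.

Q* = 25.58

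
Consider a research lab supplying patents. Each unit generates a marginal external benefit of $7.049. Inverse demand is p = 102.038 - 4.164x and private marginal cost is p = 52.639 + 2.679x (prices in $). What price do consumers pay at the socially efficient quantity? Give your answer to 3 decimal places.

Social marginal cost = private MC − MEB = 45.590 + 2.679x.
Set SMC = demand: 45.590 + 2.679x = 102.038 - 4.164x → x* = 8.2490.
Consumer price on the demand curve at x*: 102.038 − 4.164×8.2490 = 67.6892.

P = $67.689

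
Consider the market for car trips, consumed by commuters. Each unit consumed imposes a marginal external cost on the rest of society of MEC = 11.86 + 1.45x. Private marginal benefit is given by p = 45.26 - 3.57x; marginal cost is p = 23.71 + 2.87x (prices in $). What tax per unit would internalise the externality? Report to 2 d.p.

tax = $13.64 per unit

Social marginal benefit = demand − MEC = 33.40 - 5.02x.
Set SMB = MC: 33.40 - 5.02x = 23.71 + 2.87x → x* = 1.2281.
The Pigouvian tax equals MEC at x*: 11.86 + 1.45×1.2281 = 13.6407.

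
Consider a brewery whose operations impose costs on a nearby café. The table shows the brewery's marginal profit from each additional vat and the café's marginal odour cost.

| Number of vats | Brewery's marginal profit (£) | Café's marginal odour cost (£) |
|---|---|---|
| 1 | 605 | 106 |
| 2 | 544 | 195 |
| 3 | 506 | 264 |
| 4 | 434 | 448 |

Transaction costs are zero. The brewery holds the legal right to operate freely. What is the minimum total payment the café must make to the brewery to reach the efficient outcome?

Left alone the brewery would choose level 4 (marginal profit stays positive).
Efficient level: k* = 3 (marginal profit ≥ marginal odour cost through 3).
The café must at least cover the brewery's forgone profit from cutting 4→3: 434 = 434.

£434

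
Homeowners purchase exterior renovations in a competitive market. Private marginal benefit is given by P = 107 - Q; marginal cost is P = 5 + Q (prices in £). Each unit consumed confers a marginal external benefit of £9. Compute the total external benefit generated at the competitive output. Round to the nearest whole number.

Market equilibrium (private): 5 + Q = 107 - Q → Q_m = 51.0000.
Total external benefit = MEB × Q_m = 9 × 51.0000 = 459.0000.

£459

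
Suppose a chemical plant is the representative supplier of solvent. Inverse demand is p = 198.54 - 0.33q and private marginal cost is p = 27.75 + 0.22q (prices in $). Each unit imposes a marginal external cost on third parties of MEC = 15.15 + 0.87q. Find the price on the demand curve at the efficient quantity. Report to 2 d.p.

Social marginal cost = private MC + MEC = 42.90 + 1.09q.
Set SMC = demand: 42.90 + 1.09q = 198.54 - 0.33q → q* = 109.6056.
Consumer price on the demand curve at q*: 198.54 − 0.33×109.6056 = 162.3702.

P = $162.37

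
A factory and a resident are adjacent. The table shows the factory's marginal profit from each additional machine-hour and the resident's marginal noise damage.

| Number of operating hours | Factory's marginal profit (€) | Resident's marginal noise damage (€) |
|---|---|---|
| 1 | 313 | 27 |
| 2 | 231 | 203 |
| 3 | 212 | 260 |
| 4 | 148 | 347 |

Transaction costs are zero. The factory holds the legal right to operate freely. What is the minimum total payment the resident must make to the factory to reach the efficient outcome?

Left alone the factory would choose level 4 (marginal profit stays positive).
Efficient level: k* = 2 (marginal profit ≥ marginal noise damage through 2).
The resident must at least cover the factory's forgone profit from cutting 4→2: 212 + 148 = 360.

€360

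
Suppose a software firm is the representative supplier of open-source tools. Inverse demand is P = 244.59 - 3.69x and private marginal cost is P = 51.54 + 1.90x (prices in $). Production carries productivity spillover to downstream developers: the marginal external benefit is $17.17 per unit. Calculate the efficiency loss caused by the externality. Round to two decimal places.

Market equilibrium (private): 51.54 + 1.90x = 244.59 - 3.69x → x_m = 34.5349.
Social marginal cost = private MC − MEB = 34.37 + 1.90x.
Set SMC = demand: 34.37 + 1.90x = 244.59 - 3.69x → x* = 37.6064.
Between x* and x_m the wedge demand − SMC runs linearly from 0 to MEB(x_m), so the loss is a triangle.
DWL = ½ × 3.0715 × 17.1700 = 26.3688.

DWL = $26.37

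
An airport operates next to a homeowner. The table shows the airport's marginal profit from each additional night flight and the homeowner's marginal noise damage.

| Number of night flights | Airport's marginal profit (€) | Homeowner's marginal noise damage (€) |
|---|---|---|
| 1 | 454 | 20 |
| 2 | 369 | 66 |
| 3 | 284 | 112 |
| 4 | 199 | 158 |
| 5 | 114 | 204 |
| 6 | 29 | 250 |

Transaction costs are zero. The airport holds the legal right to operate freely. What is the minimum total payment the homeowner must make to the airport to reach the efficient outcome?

€143

Left alone the airport would choose level 6 (marginal profit stays positive).
Efficient level: k* = 4 (marginal profit ≥ marginal noise damage through 4).
The homeowner must at least cover the airport's forgone profit from cutting 6→4: 114 + 29 = 143.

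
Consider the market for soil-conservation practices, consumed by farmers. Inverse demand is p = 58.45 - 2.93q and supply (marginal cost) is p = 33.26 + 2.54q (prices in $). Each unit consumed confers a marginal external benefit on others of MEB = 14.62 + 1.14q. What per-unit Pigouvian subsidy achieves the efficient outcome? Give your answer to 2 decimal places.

Social marginal benefit = demand + MEB = 73.07 - 1.79q.
Set SMB = MC: 73.07 - 1.79q = 33.26 + 2.54q → q* = 9.1940.
The Pigouvian subsidy equals MEB at q*: 14.62 + 1.14×9.1940 = 25.1012.

subsidy = $25.10 per unit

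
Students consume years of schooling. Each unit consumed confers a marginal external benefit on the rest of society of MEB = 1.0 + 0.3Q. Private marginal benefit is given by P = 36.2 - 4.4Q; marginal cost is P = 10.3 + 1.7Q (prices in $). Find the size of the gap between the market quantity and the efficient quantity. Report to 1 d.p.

Market equilibrium (private): 10.3 + 1.7Q = 36.2 - 4.4Q → Q_m = 4.2459.
Social marginal benefit = demand + MEB = 37.2 - 4.1Q.
Set SMB = MC: 37.2 - 4.1Q = 10.3 + 1.7Q → Q* = 4.6379.
Gap = |4.2459 − 4.6379| = 0.3920.

0.4 units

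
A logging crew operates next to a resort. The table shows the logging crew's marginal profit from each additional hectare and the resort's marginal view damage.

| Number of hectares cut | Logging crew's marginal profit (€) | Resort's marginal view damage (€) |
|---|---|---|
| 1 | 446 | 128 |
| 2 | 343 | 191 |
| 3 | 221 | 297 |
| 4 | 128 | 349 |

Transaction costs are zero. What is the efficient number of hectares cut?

2

Bargaining reaches the level where marginal profit last exceeds marginal view damage.
That holds through level 2 (343 ≥ 191) but not at 3 (221 < 297).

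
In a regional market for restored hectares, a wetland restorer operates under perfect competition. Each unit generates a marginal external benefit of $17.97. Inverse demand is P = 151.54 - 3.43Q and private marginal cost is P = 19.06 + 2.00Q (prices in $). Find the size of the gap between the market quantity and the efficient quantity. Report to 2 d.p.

Market equilibrium (private): 19.06 + 2.00Q = 151.54 - 3.43Q → Q_m = 24.3978.
Social marginal cost = private MC − MEB = 1.09 + 2.00Q.
Set SMC = demand: 1.09 + 2.00Q = 151.54 - 3.43Q → Q* = 27.7072.
Gap = |24.3978 − 27.7072| = 3.3094.

3.31 units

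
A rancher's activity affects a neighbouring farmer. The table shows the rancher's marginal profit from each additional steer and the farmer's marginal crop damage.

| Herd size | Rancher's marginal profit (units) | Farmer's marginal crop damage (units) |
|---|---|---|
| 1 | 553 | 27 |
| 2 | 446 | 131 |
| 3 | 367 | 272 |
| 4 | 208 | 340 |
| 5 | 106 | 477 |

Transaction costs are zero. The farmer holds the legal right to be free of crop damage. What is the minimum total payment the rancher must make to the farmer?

430

Efficient level: marginal profit ≥ marginal crop damage through level 3, so k* = 3.
With the farmer holding the right, the rancher must at least compensate total damage at k*: 27 + 131 + 272 = 430.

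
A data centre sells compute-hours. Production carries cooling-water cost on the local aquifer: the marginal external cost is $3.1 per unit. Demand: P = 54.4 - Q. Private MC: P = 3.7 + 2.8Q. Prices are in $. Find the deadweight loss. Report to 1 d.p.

Market equilibrium (private): 3.7 + 2.8Q = 54.4 - Q → Q_m = 13.3421.
Social marginal cost = private MC + MEC = 6.8 + 2.8Q.
Set SMC = demand: 6.8 + 2.8Q = 54.4 - Q → Q* = 12.5263.
Between Q* and Q_m the wedge SMC − demand runs linearly from 0 to MEC(Q_m), so the loss is a triangle.
DWL = ½ × 0.8158 × 3.1000 = 1.2645.

DWL = $1.3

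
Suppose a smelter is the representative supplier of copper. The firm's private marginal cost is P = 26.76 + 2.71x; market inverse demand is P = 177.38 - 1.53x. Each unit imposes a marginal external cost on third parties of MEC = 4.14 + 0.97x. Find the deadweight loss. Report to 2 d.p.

Market equilibrium (private): 26.76 + 2.71x = 177.38 - 1.53x → x_m = 35.5236.
Social marginal cost = private MC + MEC = 30.90 + 3.68x.
Set SMC = demand: 30.90 + 3.68x = 177.38 - 1.53x → x* = 28.1152.
Between x* and x_m the wedge SMC − demand runs linearly from 0 to MEC(x_m), so the loss is a triangle.
DWL = ½ × 7.4084 × 38.5979 = 142.9743.

DWL = 142.97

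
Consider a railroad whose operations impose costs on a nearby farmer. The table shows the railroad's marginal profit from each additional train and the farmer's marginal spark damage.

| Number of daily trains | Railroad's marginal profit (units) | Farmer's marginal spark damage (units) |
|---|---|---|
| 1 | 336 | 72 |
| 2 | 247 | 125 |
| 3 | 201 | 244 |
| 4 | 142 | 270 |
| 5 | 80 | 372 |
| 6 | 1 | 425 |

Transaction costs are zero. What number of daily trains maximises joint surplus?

Bargaining reaches the level where marginal profit last exceeds marginal spark damage.
That holds through level 2 (247 ≥ 125) but not at 3 (201 < 244).

2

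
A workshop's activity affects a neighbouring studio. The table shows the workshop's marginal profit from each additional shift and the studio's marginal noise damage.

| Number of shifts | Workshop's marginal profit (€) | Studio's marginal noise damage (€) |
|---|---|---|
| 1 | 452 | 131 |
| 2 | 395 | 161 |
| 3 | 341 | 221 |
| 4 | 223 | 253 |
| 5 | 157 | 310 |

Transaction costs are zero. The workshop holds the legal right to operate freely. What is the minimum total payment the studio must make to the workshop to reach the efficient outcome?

€380

Left alone the workshop would choose level 5 (marginal profit stays positive).
Efficient level: k* = 3 (marginal profit ≥ marginal noise damage through 3).
The studio must at least cover the workshop's forgone profit from cutting 5→3: 223 + 157 = 380.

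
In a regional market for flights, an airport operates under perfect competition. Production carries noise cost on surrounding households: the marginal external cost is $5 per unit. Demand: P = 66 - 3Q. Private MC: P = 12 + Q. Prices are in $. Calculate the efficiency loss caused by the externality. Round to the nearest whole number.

DWL = $3

Market equilibrium (private): 12 + Q = 66 - 3Q → Q_m = 13.5000.
Social marginal cost = private MC + MEC = 17 + Q.
Set SMC = demand: 17 + Q = 66 - 3Q → Q* = 12.2500.
The loss is the area between SMC and demand from Q* to Q_m; with linear curves that's a triangle of height MEC(Q_m).
DWL = ½ × 1.2500 × 5.0000 = 3.1250.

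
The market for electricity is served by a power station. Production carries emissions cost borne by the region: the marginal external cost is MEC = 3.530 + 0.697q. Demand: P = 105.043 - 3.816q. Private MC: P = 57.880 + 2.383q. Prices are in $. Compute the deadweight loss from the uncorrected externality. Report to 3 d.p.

Market equilibrium (private): 57.880 + 2.383q = 105.043 - 3.816q → q_m = 7.6082.
Social marginal cost = private MC + MEC = 61.410 + 3.080q.
Set SMC = demand: 61.410 + 3.080q = 105.043 - 3.816q → q* = 6.3273.
Between q* and q_m the wedge SMC − demand runs linearly from 0 to MEC(q_m), so the loss is a triangle.
DWL = ½ × 1.2809 × 8.8329 = 5.6570.

DWL = $5.657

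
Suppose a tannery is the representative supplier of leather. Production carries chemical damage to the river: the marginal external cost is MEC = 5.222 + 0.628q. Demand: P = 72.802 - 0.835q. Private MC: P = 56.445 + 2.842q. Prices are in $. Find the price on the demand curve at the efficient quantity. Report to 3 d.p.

Social marginal cost = private MC + MEC = 61.667 + 3.470q.
Set SMC = demand: 61.667 + 3.470q = 72.802 - 0.835q → q* = 2.5865.
Consumer price on the demand curve at q*: 72.802 − 0.835×2.5865 = 70.6423.

P = $70.642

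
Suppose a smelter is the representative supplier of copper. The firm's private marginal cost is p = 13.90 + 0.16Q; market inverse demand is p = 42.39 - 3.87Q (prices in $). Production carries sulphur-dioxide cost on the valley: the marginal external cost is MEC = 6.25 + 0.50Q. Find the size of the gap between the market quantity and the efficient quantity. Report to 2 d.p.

2.16 units

Market equilibrium (private): 13.90 + 0.16Q = 42.39 - 3.87Q → Q_m = 7.0695.
Social marginal cost = private MC + MEC = 20.15 + 0.66Q.
Set SMC = demand: 20.15 + 0.66Q = 42.39 - 3.87Q → Q* = 4.9095.
Gap = |7.0695 − 4.9095| = 2.1600.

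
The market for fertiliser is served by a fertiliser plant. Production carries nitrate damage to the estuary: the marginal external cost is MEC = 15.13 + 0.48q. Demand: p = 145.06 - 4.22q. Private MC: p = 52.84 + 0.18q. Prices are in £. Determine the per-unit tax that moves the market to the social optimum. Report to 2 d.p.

tax = £22.71 per unit

Social marginal cost = private MC + MEC = 67.97 + 0.66q.
Set SMC = demand: 67.97 + 0.66q = 145.06 - 4.22q → q* = 15.7971.
The Pigouvian tax equals MEC at q*: 15.13 + 0.48×15.7971 = 22.7126.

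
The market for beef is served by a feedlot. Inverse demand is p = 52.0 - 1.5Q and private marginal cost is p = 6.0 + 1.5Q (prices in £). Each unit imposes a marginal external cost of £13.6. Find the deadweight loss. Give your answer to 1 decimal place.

Market equilibrium (private): 6.0 + 1.5Q = 52.0 - 1.5Q → Q_m = 15.3333.
Social marginal cost = private MC + MEC = 19.6 + 1.5Q.
Set SMC = demand: 19.6 + 1.5Q = 52.0 - 1.5Q → Q* = 10.8000.
The loss is the area between SMC and demand from Q* to Q_m; with linear curves that's a triangle of height MEC(Q_m).
DWL = ½ × 4.5333 × 13.6000 = 30.8264.

DWL = £30.8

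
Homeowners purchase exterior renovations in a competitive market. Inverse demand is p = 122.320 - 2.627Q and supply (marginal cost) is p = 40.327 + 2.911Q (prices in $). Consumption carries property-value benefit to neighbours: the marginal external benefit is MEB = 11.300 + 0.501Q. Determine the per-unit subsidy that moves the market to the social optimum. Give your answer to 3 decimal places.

subsidy = $20.579 per unit

Social marginal benefit = demand + MEB = 133.620 - 2.126Q.
Set SMB = MC: 133.620 - 2.126Q = 40.327 + 2.911Q → Q* = 18.5215.
The Pigouvian subsidy equals MEB at Q*: 11.300 + 0.501×18.5215 = 20.5793.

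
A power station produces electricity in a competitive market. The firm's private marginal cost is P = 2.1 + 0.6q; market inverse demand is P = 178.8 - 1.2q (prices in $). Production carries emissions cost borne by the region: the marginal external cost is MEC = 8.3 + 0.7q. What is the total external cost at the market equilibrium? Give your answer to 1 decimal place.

Market equilibrium (private): 2.1 + 0.6q = 178.8 - 1.2q → q_m = 98.1667.
Total external cost = ∫₀^{q_m} (8.3 + 0.7q) dq = 8.3×98.1667 + ½×0.7×98.1667² = 4187.6290.

$4187.6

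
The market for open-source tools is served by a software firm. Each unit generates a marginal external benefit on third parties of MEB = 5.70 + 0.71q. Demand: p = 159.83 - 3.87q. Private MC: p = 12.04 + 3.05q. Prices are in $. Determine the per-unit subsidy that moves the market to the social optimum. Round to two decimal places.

Social marginal cost = private MC − MEB = 6.34 + 2.34q.
Set SMC = demand: 6.34 + 2.34q = 159.83 - 3.87q → q* = 24.7166.
The Pigouvian subsidy equals MEB at q*: 5.70 + 0.71×24.7166 = 23.2488.

subsidy = $23.25 per unit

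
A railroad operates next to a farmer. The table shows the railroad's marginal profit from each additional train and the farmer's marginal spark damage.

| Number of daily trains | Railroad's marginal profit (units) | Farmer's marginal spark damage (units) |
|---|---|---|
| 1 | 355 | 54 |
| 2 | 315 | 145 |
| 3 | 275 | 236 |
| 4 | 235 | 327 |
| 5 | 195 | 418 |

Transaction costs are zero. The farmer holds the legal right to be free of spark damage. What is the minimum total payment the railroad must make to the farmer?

435

Efficient level: marginal profit ≥ marginal spark damage through level 3, so k* = 3.
With the farmer holding the right, the railroad must at least compensate total damage at k*: 54 + 145 + 236 = 435.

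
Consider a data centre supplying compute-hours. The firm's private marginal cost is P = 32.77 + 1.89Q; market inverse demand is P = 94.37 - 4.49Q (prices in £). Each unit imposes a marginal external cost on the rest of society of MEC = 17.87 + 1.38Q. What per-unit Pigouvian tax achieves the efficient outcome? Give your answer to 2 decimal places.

Social marginal cost = private MC + MEC = 50.64 + 3.27Q.
Set SMC = demand: 50.64 + 3.27Q = 94.37 - 4.49Q → Q* = 5.6353.
The Pigouvian tax equals MEC at Q*: 17.87 + 1.38×5.6353 = 25.6467.

tax = £25.65 per unit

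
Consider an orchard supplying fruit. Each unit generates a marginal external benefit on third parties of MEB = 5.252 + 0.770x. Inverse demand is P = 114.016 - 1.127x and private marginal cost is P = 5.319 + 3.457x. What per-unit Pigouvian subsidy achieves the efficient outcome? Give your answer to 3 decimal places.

subsidy = 28.257 per unit

Social marginal cost = private MC − MEB = 0.067 + 2.687x.
Set SMC = demand: 0.067 + 2.687x = 114.016 - 1.127x → x* = 29.8765.
The Pigouvian subsidy equals MEB at x*: 5.252 + 0.770×29.8765 = 28.2569.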